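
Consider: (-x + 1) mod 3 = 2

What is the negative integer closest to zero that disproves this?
Testing negative integers from -1 downward:
x = -1: LHS = (-(-1) + 1) mod 3 = 2 mod 3 = 2; 2 = 2 — holds
x = -2: LHS = (-(-2) + 1) mod 3 = 3 mod 3 = 0; 0 = 2 — FAILS  ← closest negative counterexample to 0

Answer: x = -2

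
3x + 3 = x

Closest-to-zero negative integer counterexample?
Testing negative integers from -1 downward:
x = -1: LHS = 3·(-1) + 3 = 0; 0 = -1 — FAILS  ← closest negative counterexample to 0

Answer: x = -1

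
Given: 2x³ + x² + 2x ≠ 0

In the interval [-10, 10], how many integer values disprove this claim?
Counterexamples in [-10, 10]: {0}.

Counting them gives 1 values.

Answer: 1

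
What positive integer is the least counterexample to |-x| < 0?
Testing positive integers:
x = 1: LHS = |-1| = 1; 1 < 0 — FAILS  ← smallest positive counterexample

Answer: x = 1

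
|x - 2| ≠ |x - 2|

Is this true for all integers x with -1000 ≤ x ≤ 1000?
The claim fails at x = 0:
x = 0: LHS = |0 - 2| = |-2| = 2, RHS = |0 - 2| = |-2| = 2; 2 ≠ 2 — FAILS

Because a single integer refutes it, the statement is false.

Answer: False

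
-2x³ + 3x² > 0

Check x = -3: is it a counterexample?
Substitute x = -3 into the relation:
x = -3: LHS = -2·(-3)³ + 3·(-3)² = 81; 81 > 0 — holds

The claim holds here, so x = -3 is not a counterexample. (A counterexample exists elsewhere, e.g. x = 0.)

Answer: No, x = -3 is not a counterexample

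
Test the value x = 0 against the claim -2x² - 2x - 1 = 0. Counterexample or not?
Substitute x = 0 into the relation:
x = 0: LHS = -2·0² - 2·0 - 1 = -1; -1 = 0 — FAILS

Since the claim fails at x = 0, this value is a counterexample.

Answer: Yes, x = 0 is a counterexample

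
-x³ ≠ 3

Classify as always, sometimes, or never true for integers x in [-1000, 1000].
Track d = LHS − RHS over the integers in [-1000, 1000]. Equality would need d = 0, but d changes sign only between consecutive integers, jumping over 0:
x = -2: LHS = -(-2)³ = 8; 8 ≠ 3 — holds  (d = 5)
x = -1: LHS = -(-1)³ = 1; 1 ≠ 3 — holds  (d = -2)
Away from these crossings d keeps a constant sign, and checking every integer in [-1000, 1000] confirms d ≠ 0 throughout. Hence the two sides are never equal, so the relation holds for every integer in [-1000, 1000].

No counterexample exists.

Answer: Always true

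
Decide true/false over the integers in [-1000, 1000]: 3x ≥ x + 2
The claim fails at x = 0:
x = 0: LHS = 3·0 = 0, RHS = 0 + 2 = 2; 0 ≥ 2 — FAILS

Because a single integer refutes it, the statement is false.

Answer: False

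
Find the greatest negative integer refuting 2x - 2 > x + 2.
Testing negative integers from -1 downward:
x = -1: LHS = 2·(-1) - 2 = -4, RHS = (-1) + 2 = 1; -4 > 1 — FAILS  ← closest negative counterexample to 0

Answer: x = -1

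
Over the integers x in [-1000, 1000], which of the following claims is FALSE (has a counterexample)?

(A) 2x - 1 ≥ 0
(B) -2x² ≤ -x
(A) x = 0: LHS = 2·0 - 1 = -1; -1 ≥ 0 — FAILS

(B) Over all integers in [-1000, 1000], LHS − RHS is largest at x = 0, where it equals 0:
x = 0: LHS = -2·0² = 0, RHS = -0 = 0; 0 ≤ 0 — holds
At the ends of the range:
x = -1000: LHS = -2·(-1000)² = -2000000, RHS = -(-1000) = 1000; -2000000 ≤ 1000 — holds
x = 1000: LHS = -2·1000² = -2000000; -2000000 ≤ -1000 — holds
Hence LHS − RHS is never positive, i.e. LHS ≤ RHS throughout, so the relation holds for every integer in [-1000, 1000].

Only (A) has a counterexample.

Answer: A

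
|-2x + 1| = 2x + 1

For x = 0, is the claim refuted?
Substitute x = 0 into the relation:
x = 0: LHS = |-2·0 + 1| = |1| = 1, RHS = 2·0 + 1 = 1; 1 = 1 — holds

The claim holds here, so x = 0 is not a counterexample. (A counterexample exists elsewhere, e.g. x = 1.)

Answer: No, x = 0 is not a counterexample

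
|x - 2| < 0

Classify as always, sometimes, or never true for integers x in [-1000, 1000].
An absolute value is never negative, so the left side is ≥ 0 for every x, while the right side is 0. Tightest case in [-1000, 1000] is x = 2:
x = 2: LHS = |2 - 2| = |0| = 0; 0 < 0 — FAILS
Hence LHS − RHS is never negative, i.e. LHS ≥ RHS throughout, so the claimed relation (<) fails for every integer in [-1000, 1000].

No integer in the range satisfies it.

Answer: Never true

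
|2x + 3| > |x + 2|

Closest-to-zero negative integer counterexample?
Testing negative integers from -1 downward:
x = -1: LHS = |2·(-1) + 3| = |1| = 1, RHS = |(-1) + 2| = |1| = 1; 1 > 1 — FAILS  ← closest negative counterexample to 0

Answer: x = -1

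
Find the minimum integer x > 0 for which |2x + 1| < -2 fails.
Testing positive integers:
x = 1: LHS = |2·1 + 1| = |3| = 3; 3 < -2 — FAILS  ← smallest positive counterexample

Answer: x = 1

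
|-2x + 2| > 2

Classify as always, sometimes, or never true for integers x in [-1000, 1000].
Holds at x = -1: LHS = |-2·(-1) + 2| = |4| = 4; 4 > 2 — holds
Fails at x = 0: LHS = |-2·0 + 2| = |2| = 2; 2 > 2 — FAILS
It is satisfied by some integers in the range but not all.

Answer: Sometimes true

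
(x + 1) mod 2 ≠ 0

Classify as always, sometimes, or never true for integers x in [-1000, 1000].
Holds at x = 0: LHS = (0 + 1) mod 2 = 1 mod 2 = 1; 1 ≠ 0 — holds
Fails at x = 1: LHS = (1 + 1) mod 2 = 2 mod 2 = 0; 0 ≠ 0 — FAILS
It is satisfied by some integers in the range but not all.

Answer: Sometimes true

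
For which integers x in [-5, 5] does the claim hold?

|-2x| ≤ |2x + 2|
Holds for: {0, 1, 2, 3, 4, 5}
Fails for: {-5, -4, -3, -2, -1}

Answer: {0, 1, 2, 3, 4, 5}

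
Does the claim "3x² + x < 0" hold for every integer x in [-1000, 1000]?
The claim fails at x = 0:
x = 0: LHS = 3·0² + 0 = 0; 0 < 0 — FAILS

Because a single integer refutes it, the statement is false.

Answer: False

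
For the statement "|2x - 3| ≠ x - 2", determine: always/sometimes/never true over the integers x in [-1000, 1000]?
Over all integers in [-1000, 1000], LHS − RHS is always positive; it is smallest at x = 2, where it equals 1:
x = 2: LHS = |2·2 - 3| = |1| = 1, RHS = 2 - 2 = 0; 1 ≠ 0 — holds
At the ends of the range:
x = -1000: LHS = |2·(-1000) - 3| = |-2003| = 2003, RHS = (-1000) - 2 = -1002; 2003 ≠ -1002 — holds
x = 1000: LHS = |2·1000 - 3| = |1997| = 1997, RHS = 1000 - 2 = 998; 1997 ≠ 998 — holds
Hence LHS − RHS is never 0, i.e. the two sides are never equal, so the relation holds for every integer in [-1000, 1000].

No counterexample exists.

Answer: Always true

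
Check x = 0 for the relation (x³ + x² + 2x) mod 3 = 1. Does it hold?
x = 0: LHS = (0³ + 0² + 2·0) mod 3 = 0 mod 3 = 0; 0 = 1 — FAILS

The relation fails at x = 0, so x = 0 is a counterexample.

Answer: No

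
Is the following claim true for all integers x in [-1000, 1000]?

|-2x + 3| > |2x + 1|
The claim fails at x = 1:
x = 1: LHS = |-2·1 + 3| = |1| = 1, RHS = |2·1 + 1| = |3| = 3; 1 > 3 — FAILS

Because a single integer refutes it, the statement is false.

Answer: False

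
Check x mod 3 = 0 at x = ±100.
x = 100: LHS = 100 mod 3 = 1; 1 = 0 — FAILS
x = -100: LHS = (-100) mod 3 = 2; 2 = 0 — FAILS

Answer: No, fails for both x = 100 and x = -100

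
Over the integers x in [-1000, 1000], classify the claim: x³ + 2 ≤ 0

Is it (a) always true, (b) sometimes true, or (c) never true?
Holds at x = -2: LHS = (-2)³ + 2 = -6; -6 ≤ 0 — holds
Fails at x = 0: LHS = 0³ + 2 = 2; 2 ≤ 0 — FAILS
It is satisfied by some integers in the range but not all.

Answer: Sometimes true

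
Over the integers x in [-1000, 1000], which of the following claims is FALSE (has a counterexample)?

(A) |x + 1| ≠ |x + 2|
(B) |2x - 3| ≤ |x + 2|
(A) Track d = LHS − RHS over the integers in [-1000, 1000]. Equality would need d = 0, but d changes sign only between consecutive integers, jumping over 0:
x = -2: LHS = |(-2) + 1| = |-1| = 1, RHS = |(-2) + 2| = |0| = 0; 1 ≠ 0 — holds  (d = 1)
x = -1: LHS = |(-1) + 1| = |0| = 0, RHS = |(-1) + 2| = |1| = 1; 0 ≠ 1 — holds  (d = -1)
Away from these crossings d keeps a constant sign, and checking every integer in [-1000, 1000] confirms d ≠ 0 throughout. Hence the two sides are never equal, so the relation holds for every integer in [-1000, 1000].

(B) x = 0: LHS = |2·0 - 3| = |-3| = 3, RHS = |0 + 2| = |2| = 2; 3 ≤ 2 — FAILS

Only (B) has a counterexample.

Answer: B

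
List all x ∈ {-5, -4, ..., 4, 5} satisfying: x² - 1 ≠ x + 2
Track d = LHS − RHS over the integers in [-5, 5]. Equality would need d = 0, but d changes sign only between consecutive integers, jumping over 0:
x = -2: LHS = (-2)² - 1 = 3, RHS = (-2) + 2 = 0; 3 ≠ 0 — holds  (d = 3)
x = -1: LHS = (-1)² - 1 = 0, RHS = (-1) + 2 = 1; 0 ≠ 1 — holds  (d = -1)
x = 2: LHS = 2² - 1 = 3, RHS = 2 + 2 = 4; 3 ≠ 4 — holds  (d = -1)
x = 3: LHS = 3² - 1 = 8, RHS = 3 + 2 = 5; 8 ≠ 5 — holds  (d = 3)
Away from these crossings d keeps a constant sign, and checking every integer in [-5, 5] confirms d ≠ 0 throughout. Hence the two sides are never equal, so the relation holds for every integer in [-5, 5].

Answer: All integers in [-5, 5]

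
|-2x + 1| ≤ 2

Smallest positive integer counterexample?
Testing positive integers:
x = 1: LHS = |-2·1 + 1| = |-1| = 1; 1 ≤ 2 — holds
x = 2: LHS = |-2·2 + 1| = |-3| = 3; 3 ≤ 2 — FAILS  ← smallest positive counterexample

Answer: x = 2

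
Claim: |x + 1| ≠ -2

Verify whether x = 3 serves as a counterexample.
Substitute x = 3 into the relation:
x = 3: LHS = |3 + 1| = |4| = 4; 4 ≠ -2 — holds

The relation holds at x = 3, so it is not a counterexample.

Answer: No, x = 3 is not a counterexample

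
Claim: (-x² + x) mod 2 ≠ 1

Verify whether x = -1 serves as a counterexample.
Substitute x = -1 into the relation:
x = -1: LHS = (-(-1)² + (-1)) mod 2 = (-2) mod 2 = 0; 0 ≠ 1 — holds

The relation holds at x = -1, so it is not a counterexample.

Answer: No, x = -1 is not a counterexample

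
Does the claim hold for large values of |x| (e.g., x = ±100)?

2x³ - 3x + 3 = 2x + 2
x = 100: LHS = 2·100³ - 3·100 + 3 = 1999703, RHS = 2·100 + 2 = 202; 1999703 = 202 — FAILS
x = -100: LHS = 2·(-100)³ - 3·(-100) + 3 = -1999697, RHS = 2·(-100) + 2 = -198; -1999697 = -198 — FAILS

Answer: No, fails for both x = 100 and x = -100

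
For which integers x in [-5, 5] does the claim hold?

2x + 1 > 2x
Over all integers in [-5, 5], LHS − RHS is smallest at x = 0, where it equals 1:
x = 0: LHS = 2·0 + 1 = 1, RHS = 2·0 = 0; 1 > 0 — holds
At the ends of the range:
x = -5: LHS = 2·(-5) + 1 = -9, RHS = 2·(-5) = -10; -9 > -10 — holds
x = 5: LHS = 2·5 + 1 = 11, RHS = 2·5 = 10; 11 > 10 — holds
Hence LHS − RHS is never zero or negative, i.e. LHS > RHS throughout, so the relation holds for every integer in [-5, 5].

Answer: All integers in [-5, 5]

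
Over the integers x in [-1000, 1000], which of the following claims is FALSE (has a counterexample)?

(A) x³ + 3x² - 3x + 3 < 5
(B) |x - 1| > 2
(A) x = -1: LHS = (-1)³ + 3·(-1)² - 3·(-1) + 3 = 8; 8 < 5 — FAILS
(B) x = 0: LHS = |0 - 1| = |-1| = 1; 1 > 2 — FAILS

Answer: Both A and B are false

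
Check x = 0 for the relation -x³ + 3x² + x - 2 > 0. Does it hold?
x = 0: LHS = -0³ + 3·0² + 0 - 2 = -2; -2 > 0 — FAILS

The relation fails at x = 0, so x = 0 is a counterexample.

Answer: No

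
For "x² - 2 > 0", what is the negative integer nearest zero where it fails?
Testing negative integers from -1 downward:
x = -1: LHS = (-1)² - 2 = -1; -1 > 0 — FAILS  ← closest negative counterexample to 0

Answer: x = -1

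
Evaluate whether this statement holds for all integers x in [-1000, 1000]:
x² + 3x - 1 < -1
The claim fails at x = 0:
x = 0: LHS = 0² + 3·0 - 1 = -1; -1 < -1 — FAILS

Because a single integer refutes it, the statement is false.

Answer: False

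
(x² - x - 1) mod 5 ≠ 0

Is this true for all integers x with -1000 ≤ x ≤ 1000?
The claim fails at x = -2:
x = -2: LHS = ((-2)² - (-2) - 1) mod 5 = 5 mod 5 = 0; 0 ≠ 0 — FAILS

Because a single integer refutes it, the statement is false.

Answer: False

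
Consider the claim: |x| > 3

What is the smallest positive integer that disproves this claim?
Testing positive integers:
x = 1: LHS = |1| = 1; 1 > 3 — FAILS  ← smallest positive counterexample

Answer: x = 1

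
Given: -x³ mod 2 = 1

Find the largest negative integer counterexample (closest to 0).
Testing negative integers from -1 downward:
x = -1: LHS = (-(-1)³) mod 2 = 1 mod 2 = 1; 1 = 1 — holds
x = -2: LHS = (-(-2)³) mod 2 = 8 mod 2 = 0; 0 = 1 — FAILS  ← closest negative counterexample to 0

Answer: x = -2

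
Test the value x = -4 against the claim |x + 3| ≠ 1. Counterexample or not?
Substitute x = -4 into the relation:
x = -4: LHS = |(-4) + 3| = |-1| = 1; 1 ≠ 1 — FAILS

Since the claim fails at x = -4, this value is a counterexample.

Answer: Yes, x = -4 is a counterexample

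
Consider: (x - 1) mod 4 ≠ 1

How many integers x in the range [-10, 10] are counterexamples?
Counterexamples in [-10, 10]: {-10, -6, -2, 2, 6, 10}.

Counting them gives 6 values.

Answer: 6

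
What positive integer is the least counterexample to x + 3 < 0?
Testing positive integers:
x = 1: LHS = 1 + 3 = 4; 4 < 0 — FAILS  ← smallest positive counterexample

Answer: x = 1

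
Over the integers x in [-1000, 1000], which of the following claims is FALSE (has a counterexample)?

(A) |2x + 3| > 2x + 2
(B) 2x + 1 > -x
(A) Over all integers in [-1000, 1000], LHS − RHS is smallest at x = 0, where it equals 1:
x = 0: LHS = |2·0 + 3| = |3| = 3, RHS = 2·0 + 2 = 2; 3 > 2 — holds
At the ends of the range:
x = -1000: LHS = |2·(-1000) + 3| = |-1997| = 1997, RHS = 2·(-1000) + 2 = -1998; 1997 > -1998 — holds
x = 1000: LHS = |2·1000 + 3| = |2003| = 2003, RHS = 2·1000 + 2 = 2002; 2003 > 2002 — holds
Hence LHS − RHS is never zero or negative, i.e. LHS > RHS throughout, so the relation holds for every integer in [-1000, 1000].

(B) x = -1: LHS = 2·(-1) + 1 = -1, RHS = -(-1) = 1; -1 > 1 — FAILS

Only (B) has a counterexample.

Answer: B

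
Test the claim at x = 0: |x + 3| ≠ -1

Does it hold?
x = 0: LHS = |0 + 3| = |3| = 3; 3 ≠ -1 — holds

The relation is satisfied at x = 0.

Answer: Yes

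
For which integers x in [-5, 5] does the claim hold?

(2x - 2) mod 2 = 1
For a polynomial with integer coefficients, its value mod 2 depends only on x mod 2, so it suffices to check one representative of each residue class, x = 0, 1:
x = 0: LHS = (2·0 - 2) mod 2 = (-2) mod 2 = 0; 0 = 1 — FAILS
x = 1: LHS = (2·1 - 2) mod 2 = 0 mod 2 = 0; 0 = 1 — FAILS
The relation fails in every residue class, so the claimed relation (=) fails for every integer in [-5, 5].

Answer: None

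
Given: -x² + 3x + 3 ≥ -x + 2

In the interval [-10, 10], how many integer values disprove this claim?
Counterexamples in [-10, 10]: {-10, -9, -8, -7, -6, -5, -4, -3, -2, -1, 5, 6, 7, 8, 9, 10}.

Counting them gives 16 values.

Answer: 16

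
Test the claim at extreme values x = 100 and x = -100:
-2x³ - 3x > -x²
x = 100: LHS = -2·100³ - 3·100 = -2000300, RHS = -100² = -10000; -2000300 > -10000 — FAILS
x = -100: LHS = -2·(-100)³ - 3·(-100) = 2000300, RHS = -(-100)² = -10000; 2000300 > -10000 — holds

Answer: Partially: fails for x = 100, holds for x = -100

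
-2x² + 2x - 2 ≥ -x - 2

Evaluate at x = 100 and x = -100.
x = 100: LHS = -2·100² + 2·100 - 2 = -19802, RHS = -100 - 2 = -102; -19802 ≥ -102 — FAILS
x = -100: LHS = -2·(-100)² + 2·(-100) - 2 = -20202, RHS = -(-100) - 2 = 98; -20202 ≥ 98 — FAILS

Answer: No, fails for both x = 100 and x = -100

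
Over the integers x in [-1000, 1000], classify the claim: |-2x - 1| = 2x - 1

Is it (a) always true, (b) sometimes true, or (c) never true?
Over all integers in [-1000, 1000], LHS − RHS is always positive; it is smallest at x = 0, where it equals 2:
x = 0: LHS = |-2·0 - 1| = |-1| = 1, RHS = 2·0 - 1 = -1; 1 = -1 — FAILS
At the ends of the range:
x = -1000: LHS = |-2·(-1000) - 1| = |1999| = 1999, RHS = 2·(-1000) - 1 = -2001; 1999 = -2001 — FAILS
x = 1000: LHS = |-2·1000 - 1| = |-2001| = 2001, RHS = 2·1000 - 1 = 1999; 2001 = 1999 — FAILS
Hence LHS − RHS is never 0, i.e. the two sides are never equal, so the claimed relation (=) fails for every integer in [-1000, 1000].

No integer in the range satisfies it.

Answer: Never true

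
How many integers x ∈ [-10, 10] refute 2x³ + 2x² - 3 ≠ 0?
Track d = LHS − RHS over the integers in [-10, 10]. Equality would need d = 0, but d changes sign only between consecutive integers, jumping over 0:
x = 0: LHS = 2·0³ + 2·0² - 3 = -3; -3 ≠ 0 — holds  (d = -3)
x = 1: LHS = 2·1³ + 2·1² - 3 = 1; 1 ≠ 0 — holds  (d = 1)
Away from these crossings d keeps a constant sign, and checking every integer in [-10, 10] confirms d ≠ 0 throughout. Hence the two sides are never equal, so the relation holds for every integer in [-10, 10].

No counterexample appears in that range.

Answer: 0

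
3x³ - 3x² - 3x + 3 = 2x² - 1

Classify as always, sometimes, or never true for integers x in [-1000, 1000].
Track d = LHS − RHS over the integers in [-1000, 1000]. Equality would need d = 0, but d changes sign only between consecutive integers, jumping over 0:
x = -1: LHS = 3·(-1)³ - 3·(-1)² - 3·(-1) + 3 = 0, RHS = 2·(-1)² - 1 = 1; 0 = 1 — FAILS  (d = -1)
x = 0: LHS = 3·0³ - 3·0² - 3·0 + 3 = 3, RHS = 2·0² - 1 = -1; 3 = -1 — FAILS  (d = 4)
x = 0: LHS = 3·0³ - 3·0² - 3·0 + 3 = 3, RHS = 2·0² - 1 = -1; 3 = -1 — FAILS  (d = 4)
x = 1: LHS = 3·1³ - 3·1² - 3·1 + 3 = 0, RHS = 2·1² - 1 = 1; 0 = 1 — FAILS  (d = -1)
x = 1: LHS = 3·1³ - 3·1² - 3·1 + 3 = 0, RHS = 2·1² - 1 = 1; 0 = 1 — FAILS  (d = -1)
x = 2: LHS = 3·2³ - 3·2² - 3·2 + 3 = 9, RHS = 2·2² - 1 = 7; 9 = 7 — FAILS  (d = 2)
Away from these crossings d keeps a constant sign, and checking every integer in [-1000, 1000] confirms d ≠ 0 throughout. Hence the two sides are never equal, so the claimed relation (=) fails for every integer in [-1000, 1000].

No integer in the range satisfies it.

Answer: Never true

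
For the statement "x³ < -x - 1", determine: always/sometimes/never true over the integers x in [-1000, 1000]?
Holds at x = -1: LHS = (-1)³ = -1, RHS = -(-1) - 1 = 0; -1 < 0 — holds
Fails at x = 0: LHS = 0³ = 0, RHS = -0 - 1 = -1; 0 < -1 — FAILS
It is satisfied by some integers in the range but not all.

Answer: Sometimes true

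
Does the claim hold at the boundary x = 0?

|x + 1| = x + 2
x = 0: LHS = |0 + 1| = |1| = 1, RHS = 0 + 2 = 2; 1 = 2 — FAILS

The relation fails at x = 0, so x = 0 is a counterexample.

Answer: No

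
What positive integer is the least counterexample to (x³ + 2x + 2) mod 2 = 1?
Testing positive integers:
x = 1: LHS = (1³ + 2·1 + 2) mod 2 = 5 mod 2 = 1; 1 = 1 — holds
x = 2: LHS = (2³ + 2·2 + 2) mod 2 = 14 mod 2 = 0; 0 = 1 — FAILS  ← smallest positive counterexample

Answer: x = 2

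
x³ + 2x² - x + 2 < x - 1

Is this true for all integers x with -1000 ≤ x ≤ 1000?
The claim fails at x = 0:
x = 0: LHS = 0³ + 2·0² - 0 + 2 = 2, RHS = 0 - 1 = -1; 2 < -1 — FAILS

Because a single integer refutes it, the statement is false.

Answer: False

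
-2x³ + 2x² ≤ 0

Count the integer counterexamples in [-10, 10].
Counterexamples in [-10, 10]: {-10, -9, -8, -7, -6, -5, -4, -3, -2, -1}.

Counting them gives 10 values.

Answer: 10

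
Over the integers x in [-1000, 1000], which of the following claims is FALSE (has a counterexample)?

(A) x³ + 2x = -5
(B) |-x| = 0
(A) x = 0: LHS = 0³ + 2·0 = 0; 0 = -5 — FAILS
(B) x = 1: LHS = |-1| = 1; 1 = 0 — FAILS

Answer: Both A and B are false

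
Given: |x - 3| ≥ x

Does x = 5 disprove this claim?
Substitute x = 5 into the relation:
x = 5: LHS = |5 - 3| = |2| = 2; 2 ≥ 5 — FAILS

Since the claim fails at x = 5, this value is a counterexample.

Answer: Yes, x = 5 is a counterexample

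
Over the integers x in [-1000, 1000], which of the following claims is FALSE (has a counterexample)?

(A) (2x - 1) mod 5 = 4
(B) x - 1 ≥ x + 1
(A) x = 1: LHS = (2·1 - 1) mod 5 = 1 mod 5 = 1; 1 = 4 — FAILS
(B) x = 0: LHS = 0 - 1 = -1, RHS = 0 + 1 = 1; -1 ≥ 1 — FAILS

Answer: Both A and B are false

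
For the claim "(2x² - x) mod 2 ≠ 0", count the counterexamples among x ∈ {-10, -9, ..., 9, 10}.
Counterexamples in [-10, 10]: {-10, -8, -6, -4, -2, 0, 2, 4, 6, 8, 10}.

Counting them gives 11 values.

Answer: 11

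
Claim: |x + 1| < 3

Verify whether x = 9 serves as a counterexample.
Substitute x = 9 into the relation:
x = 9: LHS = |9 + 1| = |10| = 10; 10 < 3 — FAILS

Since the claim fails at x = 9, this value is a counterexample.

Answer: Yes, x = 9 is a counterexample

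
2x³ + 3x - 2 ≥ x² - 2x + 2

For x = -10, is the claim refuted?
Substitute x = -10 into the relation:
x = -10: LHS = 2·(-10)³ + 3·(-10) - 2 = -2032, RHS = (-10)² - 2·(-10) + 2 = 122; -2032 ≥ 122 — FAILS

Since the claim fails at x = -10, this value is a counterexample.

Answer: Yes, x = -10 is a counterexample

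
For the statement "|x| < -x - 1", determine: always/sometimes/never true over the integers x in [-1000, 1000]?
Over all integers in [-1000, 1000], LHS − RHS is smallest at x = 0, where it equals 1:
x = 0: LHS = |0| = 0, RHS = -0 - 1 = -1; 0 < -1 — FAILS
At the ends of the range:
x = -1000: LHS = |-1000| = 1000, RHS = -(-1000) - 1 = 999; 1000 < 999 — FAILS
x = 1000: LHS = |1000| = 1000, RHS = -1000 - 1 = -1001; 1000 < -1001 — FAILS
Hence LHS − RHS is never negative, i.e. LHS ≥ RHS throughout, so the claimed relation (<) fails for every integer in [-1000, 1000].

No integer in the range satisfies it.

Answer: Never true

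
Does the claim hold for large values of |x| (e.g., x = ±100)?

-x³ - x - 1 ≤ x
x = 100: LHS = -100³ - 100 - 1 = -1000101; -1000101 ≤ 100 — holds
x = -100: LHS = -(-100)³ - (-100) - 1 = 1000099; 1000099 ≤ -100 — FAILS

Answer: Partially: holds for x = 100, fails for x = -100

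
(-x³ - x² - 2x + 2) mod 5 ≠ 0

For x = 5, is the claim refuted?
Substitute x = 5 into the relation:
x = 5: LHS = (-5³ - 5² - 2·5 + 2) mod 5 = (-158) mod 5 = 2; 2 ≠ 0 — holds

The claim holds here, so x = 5 is not a counterexample. (A counterexample exists elsewhere, e.g. x = -2.)

Answer: No, x = 5 is not a counterexample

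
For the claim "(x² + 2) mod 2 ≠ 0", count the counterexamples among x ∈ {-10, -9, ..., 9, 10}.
Counterexamples in [-10, 10]: {-10, -8, -6, -4, -2, 0, 2, 4, 6, 8, 10}.

Counting them gives 11 values.

Answer: 11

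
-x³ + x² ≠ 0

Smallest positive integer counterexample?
Testing positive integers:
x = 1: LHS = -1³ + 1² = 0; 0 ≠ 0 — FAILS  ← smallest positive counterexample

Answer: x = 1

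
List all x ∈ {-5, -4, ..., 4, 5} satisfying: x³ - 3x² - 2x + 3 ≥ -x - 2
Holds for: {-1, 0, 1, 3, 4, 5}
Fails for: {-5, -4, -3, -2, 2}

Answer: {-1, 0, 1, 3, 4, 5}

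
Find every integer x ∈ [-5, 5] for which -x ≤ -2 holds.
Holds for: {2, 3, 4, 5}
Fails for: {-5, -4, -3, -2, -1, 0, 1}

Answer: {2, 3, 4, 5}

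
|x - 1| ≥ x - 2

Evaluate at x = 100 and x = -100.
x = 100: LHS = |100 - 1| = |99| = 99, RHS = 100 - 2 = 98; 99 ≥ 98 — holds
x = -100: LHS = |(-100) - 1| = |-101| = 101, RHS = (-100) - 2 = -102; 101 ≥ -102 — holds

Answer: Yes, holds for both x = 100 and x = -100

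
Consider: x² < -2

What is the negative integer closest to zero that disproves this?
Testing negative integers from -1 downward:
x = -1: LHS = (-1)² = 1; 1 < -2 — FAILS  ← closest negative counterexample to 0

Answer: x = -1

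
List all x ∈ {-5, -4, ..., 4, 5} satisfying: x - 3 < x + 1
Over all integers in [-5, 5], LHS − RHS is largest at x = 0, where it equals -4:
x = 0: LHS = 0 - 3 = -3, RHS = 0 + 1 = 1; -3 < 1 — holds
At the ends of the range:
x = -5: LHS = (-5) - 3 = -8, RHS = (-5) + 1 = -4; -8 < -4 — holds
x = 5: LHS = 5 - 3 = 2, RHS = 5 + 1 = 6; 2 < 6 — holds
Hence LHS − RHS is never zero or positive, i.e. LHS < RHS throughout, so the relation holds for every integer in [-5, 5].

Answer: All integers in [-5, 5]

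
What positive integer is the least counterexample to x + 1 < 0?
Testing positive integers:
x = 1: LHS = 1 + 1 = 2; 2 < 0 — FAILS  ← smallest positive counterexample

Answer: x = 1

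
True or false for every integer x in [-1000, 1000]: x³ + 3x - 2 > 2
The claim fails at x = 0:
x = 0: LHS = 0³ + 3·0 - 2 = -2; -2 > 2 — FAILS

Because a single integer refutes it, the statement is false.

Answer: False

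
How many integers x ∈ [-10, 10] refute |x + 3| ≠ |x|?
Track d = LHS − RHS over the integers in [-10, 10]. Equality would need d = 0, but d changes sign only between consecutive integers, jumping over 0:
x = -2: LHS = |(-2) + 3| = |1| = 1, RHS = |-2| = 2; 1 ≠ 2 — holds  (d = -1)
x = -1: LHS = |(-1) + 3| = |2| = 2, RHS = |-1| = 1; 2 ≠ 1 — holds  (d = 1)
Away from these crossings d keeps a constant sign, and checking every integer in [-10, 10] confirms d ≠ 0 throughout. Hence the two sides are never equal, so the relation holds for every integer in [-10, 10].

No counterexample appears in that range.

Answer: 0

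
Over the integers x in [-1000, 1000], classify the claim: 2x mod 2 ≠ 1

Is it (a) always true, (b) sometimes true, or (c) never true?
For a polynomial with integer coefficients, its value mod 2 depends only on x mod 2, so it suffices to check one representative of each residue class, x = 0, 1:
x = 0: LHS = (2·0) mod 2 = 0 mod 2 = 0; 0 ≠ 1 — holds
x = 1: LHS = (2·1) mod 2 = 2 mod 2 = 0; 0 ≠ 1 — holds
The relation holds in every residue class, so the relation holds for every integer in [-1000, 1000].

No counterexample exists.

Answer: Always true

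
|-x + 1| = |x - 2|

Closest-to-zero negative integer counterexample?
Testing negative integers from -1 downward:
x = -1: LHS = |-(-1) + 1| = |2| = 2, RHS = |(-1) - 2| = |-3| = 3; 2 = 3 — FAILS  ← closest negative counterexample to 0

Answer: x = -1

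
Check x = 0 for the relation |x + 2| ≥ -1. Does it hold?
x = 0: LHS = |0 + 2| = |2| = 2; 2 ≥ -1 — holds

The relation is satisfied at x = 0.

Answer: Yes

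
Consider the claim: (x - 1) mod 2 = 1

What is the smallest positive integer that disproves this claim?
Testing positive integers:
x = 1: LHS = (1 - 1) mod 2 = 0 mod 2 = 0; 0 = 1 — FAILS  ← smallest positive counterexample

Answer: x = 1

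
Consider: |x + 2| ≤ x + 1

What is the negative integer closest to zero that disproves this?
Testing negative integers from -1 downward:
x = -1: LHS = |(-1) + 2| = |1| = 1, RHS = (-1) + 1 = 0; 1 ≤ 0 — FAILS  ← closest negative counterexample to 0

Answer: x = -1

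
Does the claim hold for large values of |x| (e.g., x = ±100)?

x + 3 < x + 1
x = 100: LHS = 100 + 3 = 103, RHS = 100 + 1 = 101; 103 < 101 — FAILS
x = -100: LHS = (-100) + 3 = -97, RHS = (-100) + 1 = -99; -97 < -99 — FAILS

Answer: No, fails for both x = 100 and x = -100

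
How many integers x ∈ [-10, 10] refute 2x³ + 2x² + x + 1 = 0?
Counterexamples in [-10, 10]: {-10, -9, -8, -7, -6, -5, -4, -3, -2, 0, 1, 2, 3, 4, 5, 6, 7, 8, 9, 10}.

Counting them gives 20 values.

Answer: 20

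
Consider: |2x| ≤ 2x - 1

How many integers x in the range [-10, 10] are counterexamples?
Counterexamples in [-10, 10]: {-10, -9, -8, -7, -6, -5, -4, -3, -2, -1, 0, 1, 2, 3, 4, 5, 6, 7, 8, 9, 10}.

Counting them gives 21 values.

Answer: 21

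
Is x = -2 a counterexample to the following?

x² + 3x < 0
Substitute x = -2 into the relation:
x = -2: LHS = (-2)² + 3·(-2) = -2; -2 < 0 — holds

The claim holds here, so x = -2 is not a counterexample. (A counterexample exists elsewhere, e.g. x = 0.)

Answer: No, x = -2 is not a counterexample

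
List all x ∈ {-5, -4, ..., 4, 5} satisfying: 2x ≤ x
Holds for: {-5, -4, -3, -2, -1, 0}
Fails for: {1, 2, 3, 4, 5}

Answer: {-5, -4, -3, -2, -1, 0}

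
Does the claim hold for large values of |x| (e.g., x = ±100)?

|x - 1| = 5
x = 100: LHS = |100 - 1| = |99| = 99; 99 = 5 — FAILS
x = -100: LHS = |(-100) - 1| = |-101| = 101; 101 = 5 — FAILS

Answer: No, fails for both x = 100 and x = -100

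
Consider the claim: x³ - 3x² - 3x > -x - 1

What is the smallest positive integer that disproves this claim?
Testing positive integers:
x = 1: LHS = 1³ - 3·1² - 3·1 = -5, RHS = -1 - 1 = -2; -5 > -2 — FAILS  ← smallest positive counterexample

Answer: x = 1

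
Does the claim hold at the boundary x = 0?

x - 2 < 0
x = 0: LHS = 0 - 2 = -2; -2 < 0 — holds

The relation is satisfied at x = 0.

Answer: Yes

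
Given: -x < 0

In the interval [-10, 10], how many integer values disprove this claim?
Counterexamples in [-10, 10]: {-10, -9, -8, -7, -6, -5, -4, -3, -2, -1, 0}.

Counting them gives 11 values.

Answer: 11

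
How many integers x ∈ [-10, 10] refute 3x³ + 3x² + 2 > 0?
Counterexamples in [-10, 10]: {-10, -9, -8, -7, -6, -5, -4, -3, -2}.

Counting them gives 9 values.

Answer: 9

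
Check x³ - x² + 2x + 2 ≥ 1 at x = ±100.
x = 100: LHS = 100³ - 100² + 2·100 + 2 = 990202; 990202 ≥ 1 — holds
x = -100: LHS = (-100)³ - (-100)² + 2·(-100) + 2 = -1010198; -1010198 ≥ 1 — FAILS

Answer: Partially: holds for x = 100, fails for x = -100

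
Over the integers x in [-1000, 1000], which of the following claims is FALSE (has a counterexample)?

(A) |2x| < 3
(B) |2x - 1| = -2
(A) x = 2: LHS = |2·2| = |4| = 4; 4 < 3 — FAILS
(B) x = 0: LHS = |2·0 - 1| = |-1| = 1; 1 = -2 — FAILS

Answer: Both A and B are false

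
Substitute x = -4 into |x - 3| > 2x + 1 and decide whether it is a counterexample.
Substitute x = -4 into the relation:
x = -4: LHS = |(-4) - 3| = |-7| = 7, RHS = 2·(-4) + 1 = -7; 7 > -7 — holds

The claim holds here, so x = -4 is not a counterexample. (A counterexample exists elsewhere, e.g. x = 1.)

Answer: No, x = -4 is not a counterexample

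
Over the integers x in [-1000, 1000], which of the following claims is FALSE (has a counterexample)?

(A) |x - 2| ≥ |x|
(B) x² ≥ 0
(A) x = 2: LHS = |2 - 2| = |0| = 0, RHS = |2| = 2; 0 ≥ 2 — FAILS

(B) Over all integers in [-1000, 1000], LHS − RHS is smallest at x = 0, where it equals 0:
x = 0: LHS = 0² = 0; 0 ≥ 0 — holds
At the ends of the range:
x = -1000: LHS = (-1000)² = 1000000; 1000000 ≥ 0 — holds
x = 1000: LHS = 1000² = 1000000; 1000000 ≥ 0 — holds
Hence LHS − RHS is never negative, i.e. LHS ≥ RHS throughout, so the relation holds for every integer in [-1000, 1000].

Only (A) has a counterexample.

Answer: A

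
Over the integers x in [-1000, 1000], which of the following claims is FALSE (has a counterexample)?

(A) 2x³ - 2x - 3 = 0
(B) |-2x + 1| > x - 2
(A) x = 0: LHS = 2·0³ - 2·0 - 3 = -3; -3 = 0 — FAILS

(B) Over all integers in [-1000, 1000], LHS − RHS is smallest at x = 1, where it equals 2:
x = 1: LHS = |-2·1 + 1| = |-1| = 1, RHS = 1 - 2 = -1; 1 > -1 — holds
At the ends of the range:
x = -1000: LHS = |-2·(-1000) + 1| = |2001| = 2001, RHS = (-1000) - 2 = -1002; 2001 > -1002 — holds
x = 1000: LHS = |-2·1000 + 1| = |-1999| = 1999, RHS = 1000 - 2 = 998; 1999 > 998 — holds
Hence LHS − RHS is never zero or negative, i.e. LHS > RHS throughout, so the relation holds for every integer in [-1000, 1000].

Only (A) has a counterexample.

Answer: A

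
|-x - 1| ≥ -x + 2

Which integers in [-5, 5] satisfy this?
Holds for: {1, 2, 3, 4, 5}
Fails for: {-5, -4, -3, -2, -1, 0}

Answer: {1, 2, 3, 4, 5}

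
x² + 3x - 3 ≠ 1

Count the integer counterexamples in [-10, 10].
Counterexamples in [-10, 10]: {-4, 1}.

Counting them gives 2 values.

Answer: 2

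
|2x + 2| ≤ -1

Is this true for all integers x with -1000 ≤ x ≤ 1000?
The claim fails at x = 0:
x = 0: LHS = |2·0 + 2| = |2| = 2; 2 ≤ -1 — FAILS

Because a single integer refutes it, the statement is false.

Answer: False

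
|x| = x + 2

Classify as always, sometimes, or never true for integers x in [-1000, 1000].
Holds at x = -1: LHS = |-1| = 1, RHS = (-1) + 2 = 1; 1 = 1 — holds
Fails at x = 0: LHS = |0| = 0, RHS = 0 + 2 = 2; 0 = 2 — FAILS
It is satisfied by some integers in the range but not all.

Answer: Sometimes true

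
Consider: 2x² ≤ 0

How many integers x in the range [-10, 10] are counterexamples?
Counterexamples in [-10, 10]: {-10, -9, -8, -7, -6, -5, -4, -3, -2, -1, 1, 2, 3, 4, 5, 6, 7, 8, 9, 10}.

Counting them gives 20 values.

Answer: 20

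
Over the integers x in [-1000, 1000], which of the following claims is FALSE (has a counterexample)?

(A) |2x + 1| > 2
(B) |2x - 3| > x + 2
(A) x = 0: LHS = |2·0 + 1| = |1| = 1; 1 > 2 — FAILS
(B) x = 1: LHS = |2·1 - 3| = |-1| = 1, RHS = 1 + 2 = 3; 1 > 3 — FAILS

Answer: Both A and B are false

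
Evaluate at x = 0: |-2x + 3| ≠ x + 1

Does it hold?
x = 0: LHS = |-2·0 + 3| = |3| = 3, RHS = 0 + 1 = 1; 3 ≠ 1 — holds

The relation is satisfied at x = 0.

Answer: Yes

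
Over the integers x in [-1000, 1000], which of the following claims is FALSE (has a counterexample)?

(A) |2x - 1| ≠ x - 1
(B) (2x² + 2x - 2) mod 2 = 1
(A) Over all integers in [-1000, 1000], LHS − RHS is always positive; it is smallest at x = 1, where it equals 1:
x = 1: LHS = |2·1 - 1| = |1| = 1, RHS = 1 - 1 = 0; 1 ≠ 0 — holds
At the ends of the range:
x = -1000: LHS = |2·(-1000) - 1| = |-2001| = 2001, RHS = (-1000) - 1 = -1001; 2001 ≠ -1001 — holds
x = 1000: LHS = |2·1000 - 1| = |1999| = 1999, RHS = 1000 - 1 = 999; 1999 ≠ 999 — holds
Hence LHS − RHS is never 0, i.e. the two sides are never equal, so the relation holds for every integer in [-1000, 1000].

(B) x = 0: LHS = (2·0² + 2·0 - 2) mod 2 = (-2) mod 2 = 0; 0 = 1 — FAILS

Only (B) has a counterexample.

Answer: B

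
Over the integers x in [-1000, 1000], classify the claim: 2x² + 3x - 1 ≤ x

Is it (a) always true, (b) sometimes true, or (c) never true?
Holds at x = 0: LHS = 2·0² + 3·0 - 1 = -1; -1 ≤ 0 — holds
Fails at x = 1: LHS = 2·1² + 3·1 - 1 = 4; 4 ≤ 1 — FAILS
It is satisfied by some integers in the range but not all.

Answer: Sometimes true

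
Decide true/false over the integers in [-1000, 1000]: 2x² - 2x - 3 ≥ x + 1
The claim fails at x = 0:
x = 0: LHS = 2·0² - 2·0 - 3 = -3, RHS = 0 + 1 = 1; -3 ≥ 1 — FAILS

Because a single integer refutes it, the statement is false.

Answer: False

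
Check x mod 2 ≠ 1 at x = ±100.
x = 100: LHS = 100 mod 2 = 0; 0 ≠ 1 — holds
x = -100: LHS = (-100) mod 2 = 0; 0 ≠ 1 — holds

Answer: Yes, holds for both x = 100 and x = -100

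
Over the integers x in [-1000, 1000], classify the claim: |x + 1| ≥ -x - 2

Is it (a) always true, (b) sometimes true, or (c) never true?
Over all integers in [-1000, 1000], LHS − RHS is smallest at x = -1, where it equals 1:
x = -1: LHS = |(-1) + 1| = |0| = 0, RHS = -(-1) - 2 = -1; 0 ≥ -1 — holds
At the ends of the range:
x = -1000: LHS = |(-1000) + 1| = |-999| = 999, RHS = -(-1000) - 2 = 998; 999 ≥ 998 — holds
x = 1000: LHS = |1000 + 1| = |1001| = 1001, RHS = -1000 - 2 = -1002; 1001 ≥ -1002 — holds
Hence LHS − RHS is never negative, i.e. LHS ≥ RHS throughout, so the relation holds for every integer in [-1000, 1000].

No counterexample exists.

Answer: Always true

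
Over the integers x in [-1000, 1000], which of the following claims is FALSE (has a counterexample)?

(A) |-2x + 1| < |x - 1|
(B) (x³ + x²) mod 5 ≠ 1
(A) x = 0: LHS = |-2·0 + 1| = |1| = 1, RHS = |0 - 1| = |-1| = 1; 1 < 1 — FAILS
(B) x = -2: LHS = ((-2)³ + (-2)²) mod 5 = (-4) mod 5 = 1; 1 ≠ 1 — FAILS

Answer: Both A and B are false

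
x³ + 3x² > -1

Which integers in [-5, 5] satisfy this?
Holds for: {-3, -2, -1, 0, 1, 2, 3, 4, 5}
Fails for: {-5, -4}

Answer: {-3, -2, -1, 0, 1, 2, 3, 4, 5}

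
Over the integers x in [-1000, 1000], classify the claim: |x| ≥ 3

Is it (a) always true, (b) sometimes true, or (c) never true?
Holds at x = 3: LHS = |3| = 3; 3 ≥ 3 — holds
Fails at x = 0: LHS = |0| = 0; 0 ≥ 3 — FAILS
It is satisfied by some integers in the range but not all.

Answer: Sometimes true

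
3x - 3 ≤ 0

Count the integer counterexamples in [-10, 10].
Counterexamples in [-10, 10]: {2, 3, 4, 5, 6, 7, 8, 9, 10}.

Counting them gives 9 values.

Answer: 9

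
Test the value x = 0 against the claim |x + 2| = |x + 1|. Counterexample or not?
Substitute x = 0 into the relation:
x = 0: LHS = |0 + 2| = |2| = 2, RHS = |0 + 1| = |1| = 1; 2 = 1 — FAILS

Since the claim fails at x = 0, this value is a counterexample.

Answer: Yes, x = 0 is a counterexample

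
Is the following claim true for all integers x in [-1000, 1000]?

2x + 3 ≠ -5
The claim fails at x = -4:
x = -4: LHS = 2·(-4) + 3 = -5; -5 ≠ -5 — FAILS

Because a single integer refutes it, the statement is false.

Answer: False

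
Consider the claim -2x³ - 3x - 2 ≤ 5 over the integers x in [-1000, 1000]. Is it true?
The claim fails at x = -2:
x = -2: LHS = -2·(-2)³ - 3·(-2) - 2 = 20; 20 ≤ 5 — FAILS

Because a single integer refutes it, the statement is false.

Answer: False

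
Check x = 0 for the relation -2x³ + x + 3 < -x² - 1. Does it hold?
x = 0: LHS = -2·0³ + 0 + 3 = 3, RHS = -0² - 1 = -1; 3 < -1 — FAILS

The relation fails at x = 0, so x = 0 is a counterexample.

Answer: No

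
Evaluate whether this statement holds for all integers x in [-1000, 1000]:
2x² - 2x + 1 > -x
Over all integers in [-1000, 1000], LHS − RHS is smallest at x = 0, where it equals 1:
x = 0: LHS = 2·0² - 2·0 + 1 = 1, RHS = -0 = 0; 1 > 0 — holds
At the ends of the range:
x = -1000: LHS = 2·(-1000)² - 2·(-1000) + 1 = 2002001, RHS = -(-1000) = 1000; 2002001 > 1000 — holds
x = 1000: LHS = 2·1000² - 2·1000 + 1 = 1998001; 1998001 > -1000 — holds
Hence LHS − RHS is never zero or negative, i.e. LHS > RHS throughout, so the relation holds for every integer in [-1000, 1000].

No counterexample exists.

Answer: True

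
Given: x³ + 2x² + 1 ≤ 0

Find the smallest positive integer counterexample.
Testing positive integers:
x = 1: LHS = 1³ + 2·1² + 1 = 4; 4 ≤ 0 — FAILS  ← smallest positive counterexample

Answer: x = 1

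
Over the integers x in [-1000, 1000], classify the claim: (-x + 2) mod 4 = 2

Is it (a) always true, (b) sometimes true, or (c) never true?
Holds at x = 0: LHS = (-0 + 2) mod 4 = 2 mod 4 = 2; 2 = 2 — holds
Fails at x = 1: LHS = (-1 + 2) mod 4 = 1 mod 4 = 1; 1 = 2 — FAILS
It is satisfied by some integers in the range but not all.

Answer: Sometimes true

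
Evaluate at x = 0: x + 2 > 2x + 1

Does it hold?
x = 0: LHS = 0 + 2 = 2, RHS = 2·0 + 1 = 1; 2 > 1 — holds

The relation is satisfied at x = 0.

Answer: Yes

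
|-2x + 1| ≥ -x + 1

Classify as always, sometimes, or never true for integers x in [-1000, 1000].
Over all integers in [-1000, 1000], LHS − RHS is smallest at x = 0, where it equals 0:
x = 0: LHS = |-2·0 + 1| = |1| = 1, RHS = -0 + 1 = 1; 1 ≥ 1 — holds
At the ends of the range:
x = -1000: LHS = |-2·(-1000) + 1| = |2001| = 2001, RHS = -(-1000) + 1 = 1001; 2001 ≥ 1001 — holds
x = 1000: LHS = |-2·1000 + 1| = |-1999| = 1999, RHS = -1000 + 1 = -999; 1999 ≥ -999 — holds
Hence LHS − RHS is never negative, i.e. LHS ≥ RHS throughout, so the relation holds for every integer in [-1000, 1000].

No counterexample exists.

Answer: Always true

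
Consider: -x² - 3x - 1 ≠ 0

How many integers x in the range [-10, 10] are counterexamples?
Track d = LHS − RHS over the integers in [-10, 10]. Equality would need d = 0, but d changes sign only between consecutive integers, jumping over 0:
x = -3: LHS = -(-3)² - 3·(-3) - 1 = -1; -1 ≠ 0 — holds  (d = -1)
x = -2: LHS = -(-2)² - 3·(-2) - 1 = 1; 1 ≠ 0 — holds  (d = 1)
x = -1: LHS = -(-1)² - 3·(-1) - 1 = 1; 1 ≠ 0 — holds  (d = 1)
x = 0: LHS = -0² - 3·0 - 1 = -1; -1 ≠ 0 — holds  (d = -1)
Away from these crossings d keeps a constant sign, and checking every integer in [-10, 10] confirms d ≠ 0 throughout. Hence the two sides are never equal, so the relation holds for every integer in [-10, 10].

No counterexample appears in that range.

Answer: 0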